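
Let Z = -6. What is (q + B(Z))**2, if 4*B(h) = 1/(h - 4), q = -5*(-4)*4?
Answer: 10233601/1600 ≈ 6396.0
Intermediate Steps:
q = 80 (q = 20*4 = 80)
B(h) = 1/(4*(-4 + h)) (B(h) = 1/(4*(h - 4)) = 1/(4*(-4 + h)))
(q + B(Z))**2 = (80 + 1/(4*(-4 - 6)))**2 = (80 + (1/4)/(-10))**2 = (80 + (1/4)*(-1/10))**2 = (80 - 1/40)**2 = (3199/40)**2 = 10233601/1600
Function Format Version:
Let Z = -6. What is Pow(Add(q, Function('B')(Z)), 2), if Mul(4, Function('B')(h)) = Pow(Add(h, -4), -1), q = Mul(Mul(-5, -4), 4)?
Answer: Rational(10233601, 1600) ≈ 6396.0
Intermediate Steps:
q = 80 (q = Mul(20, 4) = 80)
Function('B')(h) = Mul(Rational(1, 4), Pow(Add(-4, h), -1)) (Function('B')(h) = Mul(Rational(1, 4), Pow(Add(h, -4), -1)) = Mul(Rational(1, 4), Pow(Add(-4, h), -1)))
Pow(Add(q, Function('B')(Z)), 2) = Pow(Add(80, Mul(Rational(1, 4), Pow(Add(-4, -6), -1))), 2) = Pow(Add(80, Mul(Rational(1, 4), Pow(-10, -1))), 2) = Pow(Add(80, Mul(Rational(1, 4), Rational(-1, 10))), 2) = Pow(Add(80, Rational(-1, 40)), 2) = Pow(Rational(3199, 40), 2) = Rational(10233601, 1600)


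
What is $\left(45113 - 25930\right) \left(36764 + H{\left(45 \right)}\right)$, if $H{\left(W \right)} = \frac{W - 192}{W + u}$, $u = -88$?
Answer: $\frac{30328303817}{43} \approx 7.0531 \cdot 10^{8}$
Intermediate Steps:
$H{\left(W \right)} = \frac{-192 + W}{-88 + W}$ ($H{\left(W \right)} = \frac{W - 192}{W - 88} = \frac{-192 + W}{-88 + W}$)
$\left(45113 - 25930\right) \left(36764 + H{\left(45 \right)}\right) = \left(45113 - 25930\right) \left(36764 + \frac{-192 + 45}{-88 + 45}\right) = 19183 \left(36764 + \frac{1}{-43} \left(-147\right)\right) = 19183 \left(36764 - - \frac{147}{43}\right) = 19183 \left(36764 + \frac{147}{43}\right) = 19183 \cdot \frac{1580999}{43} = \frac{30328303817}{43}$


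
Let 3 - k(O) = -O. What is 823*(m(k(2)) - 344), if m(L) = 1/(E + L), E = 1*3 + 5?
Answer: -3679633/13 ≈ -2.8305e+5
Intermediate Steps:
k(O) = 3 + O (k(O) = 3 - (-1)*O = 3 + O)
E = 8 (E = 3 + 5 = 8)
m(L) = 1/(8 + L)
823*(m(k(2)) - 344) = 823*(1/(8 + (3 + 2)) - 344) = 823*(1/(8 + 5) - 344) = 823*(1/13 - 344) = 823*(-4471/13) = -3679633/13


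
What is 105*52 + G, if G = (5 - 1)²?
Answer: 5476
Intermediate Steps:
G = 16 (G = 4² = 16)
105*52 + G = 105*52 + 16 = 5460 + 16 = 5476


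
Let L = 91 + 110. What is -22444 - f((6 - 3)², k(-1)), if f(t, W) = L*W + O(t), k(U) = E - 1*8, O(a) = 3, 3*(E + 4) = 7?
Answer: -20504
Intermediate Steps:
E = -5/3 (E = -4 + (⅓)*7 = -4 + 7/3 = -5/3 ≈ -1.6667)
L = 201
k(U) = -29/3 (k(U) = -5/3 - 1*8 = -5/3 - 8 = -29/3)
f(t, W) = 3 + 201*W (f(t, W) = 201*W + 3 = 3 + 201*W)
-22444 - f((6 - 3)², k(-1)) = -22444 - (3 + 201*(-29/3)) = -22444 - (3 - 1943) = -22444 - 1*(-1940) = -22444 + 1940 = -20504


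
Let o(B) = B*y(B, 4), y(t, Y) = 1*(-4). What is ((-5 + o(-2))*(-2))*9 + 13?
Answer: -41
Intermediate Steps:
y(t, Y) = -4
o(B) = -4*B (o(B) = B*(-4) = -4*B)
((-5 + o(-2))*(-2))*9 + 13 = ((-5 - 4*(-2))*(-2))*9 + 13 = ((-5 + 8)*(-2))*9 + 13 = (3*(-2))*9 + 13 = -6*9 + 13 = -54 + 13 = -41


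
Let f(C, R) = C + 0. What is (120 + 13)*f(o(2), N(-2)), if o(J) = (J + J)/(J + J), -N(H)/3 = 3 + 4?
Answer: 133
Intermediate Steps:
N(H) = -21 (N(H) = -3*(3 + 4) = -3*7 = -21)
o(J) = 1 (o(J) = (2*J)/((2*J)) = (2*J)*(1/(2*J)) = 1)
f(C, R) = C
(120 + 13)*f(o(2), N(-2)) = (120 + 13)*1 = 133*1 = 133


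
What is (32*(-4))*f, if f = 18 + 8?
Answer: -3328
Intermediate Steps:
f = 26
(32*(-4))*f = (32*(-4))*26 = -128*26 = -3328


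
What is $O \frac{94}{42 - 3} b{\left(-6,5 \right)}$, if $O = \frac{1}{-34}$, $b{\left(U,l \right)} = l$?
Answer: $- \frac{235}{663} \approx -0.35445$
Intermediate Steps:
$O = - \frac{1}{34} \approx -0.029412$
$O \frac{94}{42 - 3} b{\left(-6,5 \right)} = - \frac{94 \frac{1}{42 - 3}}{34} \cdot 5 = - \frac{94 \cdot \frac{1}{39}}{34} \cdot 5 = \left(- \frac{1}{34}\right) \frac{94}{39} \cdot 5 = \left(- \frac{47}{663}\right) 5 = - \frac{235}{663}$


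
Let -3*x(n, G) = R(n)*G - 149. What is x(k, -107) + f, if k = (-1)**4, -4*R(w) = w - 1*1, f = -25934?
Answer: -77653/3 ≈ -25884.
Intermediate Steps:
R(w) = 1/4 - w/4 (R(w) = -(w - 1*1)/4 = -(w - 1)/4 = -(-1 + w)/4 = 1/4 - w/4)
k = 1
x(n, G) = 149/3 - G*(1/4 - n/4)/3 (x(n, G) = -((1/4 - n/4)*G - 149)/3 = -(G*(1/4 - n/4) - 149)/3 = -(-149 + G*(1/4 - n/4))/3 = 149/3 - G*(1/4 - n/4)/3)
x(k, -107) + f = (149/3 + (1/12)*(-107)*(-1 + 1)) - 25934 = (149/3 + (1/12)*(-107)*0) - 25934 = (149/3 + 0) - 25934 = 149/3 - 25934 = -77653/3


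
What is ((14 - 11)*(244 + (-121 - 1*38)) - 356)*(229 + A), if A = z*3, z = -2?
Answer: -22523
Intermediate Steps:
A = -6 (A = -2*3 = -6)
((14 - 11)*(244 + (-121 - 1*38)) - 356)*(229 + A) = ((14 - 11)*(244 + (-121 - 1*38)) - 356)*(229 - 6) = (3*(244 + (-121 - 38)) - 356)*223 = (3*(244 - 159) - 356)*223 = (3*85 - 356)*223 = (255 - 356)*223 = -101*223 = -22523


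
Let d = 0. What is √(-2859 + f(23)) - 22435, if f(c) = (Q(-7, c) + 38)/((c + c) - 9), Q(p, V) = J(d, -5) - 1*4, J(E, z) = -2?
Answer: -22435 + I*√3912787/37 ≈ -22435.0 + 53.462*I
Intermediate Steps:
Q(p, V) = -6 (Q(p, V) = -2 - 1*4 = -2 - 4 = -6)
f(c) = 32/(-9 + 2*c) (f(c) = (-6 + 38)/((c + c) - 9) = 32/(2*c - 9) = 32/(-9 + 2*c))
√(-2859 + f(23)) - 22435 = √(-2859 + 32/(-9 + 2*23)) - 22435 = √(-2859 + 32/(-9 + 46)) - 22435 = √(-2859 + 32/37) - 22435 = √(-105751/37) - 22435 = I*√3912787/37 - 22435 = -22435 + I*√3912787/37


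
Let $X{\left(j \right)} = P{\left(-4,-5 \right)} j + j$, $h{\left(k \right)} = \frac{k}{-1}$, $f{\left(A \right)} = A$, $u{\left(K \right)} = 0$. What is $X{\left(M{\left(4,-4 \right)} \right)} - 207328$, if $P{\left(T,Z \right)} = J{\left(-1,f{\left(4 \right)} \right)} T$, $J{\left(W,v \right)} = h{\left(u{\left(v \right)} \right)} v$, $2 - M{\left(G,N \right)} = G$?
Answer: $-207330$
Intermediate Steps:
$M{\left(G,N \right)} = 2 - G$
$h{\left(k \right)} = - k$ ($h{\left(k \right)} = k \left(-1\right) = - k$)
$J{\left(W,v \right)} = 0$ ($J{\left(W,v \right)} = \left(-1\right) 0 v = 0 v = 0$)
$P{\left(T,Z \right)} = 0$ ($P{\left(T,Z \right)} = 0 T = 0$)
$X{\left(j \right)} = j$ ($X{\left(j \right)} = 0 j + j = 0 + j = j$)
$X{\left(M{\left(4,-4 \right)} \right)} - 207328 = \left(2 - 4\right) - 207328 = -2 - 207328 = -207330$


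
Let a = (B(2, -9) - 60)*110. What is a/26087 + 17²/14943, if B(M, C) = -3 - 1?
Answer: -5744681/22930473 ≈ -0.25053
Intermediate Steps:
B(M, C) = -4
a = -7040 (a = (-4 - 60)*110 = -64*110 = -7040)
a/26087 + 17²/14943 = -7040/26087 + 17²/14943 = -7040*1/26087 + 289*(1/14943) = -7040/26087 + 17/879 = -5744681/22930473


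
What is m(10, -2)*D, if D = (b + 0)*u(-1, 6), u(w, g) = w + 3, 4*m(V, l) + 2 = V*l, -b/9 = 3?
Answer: 297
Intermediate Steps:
b = -27 (b = -9*3 = -27)
m(V, l) = -1/2 + V*l/4 (m(V, l) = -1/2 + (V*l)/4 = -1/2 + V*l/4)
u(w, g) = 3 + w
D = -54 (D = (-27 + 0)*(3 - 1) = -27*2 = -54)
m(10, -2)*D = (-1/2 + (1/4)*10*(-2))*(-54) = (-1/2 - 5)*(-54) = -11/2*(-54) = 297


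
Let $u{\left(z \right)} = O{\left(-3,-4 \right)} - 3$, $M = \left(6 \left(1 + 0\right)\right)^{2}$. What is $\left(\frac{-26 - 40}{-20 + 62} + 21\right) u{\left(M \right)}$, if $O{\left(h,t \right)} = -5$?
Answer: $- \frac{1088}{7} \approx -155.43$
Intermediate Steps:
$M = 36$ ($M = \left(6 \cdot 1\right)^{2} = 6^{2} = 36$)
$u{\left(z \right)} = -8$ ($u{\left(z \right)} = -5 - 3 = -8$)
$\left(\frac{-26 - 40}{-20 + 62} + 21\right) u{\left(M \right)} = \left(\frac{-26 - 40}{-20 + 62} + 21\right) \left(-8\right) = \left(- \frac{66}{42} + 21\right) \left(-8\right) = \left(\left(-66\right) \frac{1}{42} + 21\right) \left(-8\right) = \left(- \frac{11}{7} + 21\right) \left(-8\right) = \frac{136}{7} \left(-8\right) = - \frac{1088}{7}$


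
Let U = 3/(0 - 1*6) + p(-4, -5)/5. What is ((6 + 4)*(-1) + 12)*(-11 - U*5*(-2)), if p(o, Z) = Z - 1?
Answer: -56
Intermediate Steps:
p(o, Z) = -1 + Z
U = -17/10 (U = 3/(0 - 1*6) + (-1 - 5)/5 = 3/(0 - 6) - 6*⅕ = 3/(-6) - 6/5 = 3*(-⅙) - 6/5 = -½ - 6/5 = -17/10 ≈ -1.7000)
((6 + 4)*(-1) + 12)*(-11 - U*5*(-2)) = ((6 + 4)*(-1) + 12)*(-11 - (-17/10*5)*(-2)) = (10*(-1) + 12)*(-11 - (-17)*(-2)/2) = (-10 + 12)*(-11 - 1*17) = 2*(-11 - 17) = 2*(-28) = -56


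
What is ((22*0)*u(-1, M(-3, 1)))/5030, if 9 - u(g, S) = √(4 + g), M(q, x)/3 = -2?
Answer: 0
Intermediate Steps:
M(q, x) = -6 (M(q, x) = 3*(-2) = -6)
u(g, S) = 9 - √(4 + g)
((22*0)*u(-1, M(-3, 1)))/5030 = ((22*0)*(9 - √(4 - 1)))/5030 = (0*(9 - √3))*(1/5030) = 0*(1/5030) = 0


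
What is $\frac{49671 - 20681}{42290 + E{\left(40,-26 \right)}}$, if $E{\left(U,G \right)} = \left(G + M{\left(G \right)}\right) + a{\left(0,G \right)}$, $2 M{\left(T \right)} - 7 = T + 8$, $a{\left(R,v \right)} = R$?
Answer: $\frac{260}{379} \approx 0.68602$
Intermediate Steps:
$M{\left(T \right)} = \frac{15}{2} + \frac{T}{2}$ ($M{\left(T \right)} = \frac{7}{2} + \frac{T + 8}{2} = \frac{7}{2} + \frac{8 + T}{2} = \frac{7}{2} + \left(4 + \frac{T}{2}\right) = \frac{15}{2} + \frac{T}{2}$)
$E{\left(U,G \right)} = \frac{15}{2} + \frac{3 G}{2}$ ($E{\left(U,G \right)} = \left(G + \left(\frac{15}{2} + \frac{G}{2}\right)\right) + 0 = \left(\frac{15}{2} + \frac{3 G}{2}\right) + 0 = \frac{15}{2} + \frac{3 G}{2}$)
$\frac{49671 - 20681}{42290 + E{\left(40,-26 \right)}} = \frac{49671 - 20681}{42290 + \left(\frac{15}{2} + \frac{3}{2} \left(-26\right)\right)} = \frac{28990}{42290 + \left(\frac{15}{2} - 39\right)} = \frac{28990}{42290 - \frac{63}{2}} = \frac{28990}{\frac{84517}{2}} = 28990 \cdot \frac{2}{84517} = \frac{260}{379}$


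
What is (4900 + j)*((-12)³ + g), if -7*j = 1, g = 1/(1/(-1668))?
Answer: -116479404/7 ≈ -1.6640e+7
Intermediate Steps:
g = -1668 (g = 1/(-1/1668) = -1668)
j = -⅐ (j = -⅐*1 = -⅐ ≈ -0.14286)
(4900 + j)*((-12)³ + g) = (4900 - ⅐)*((-12)³ - 1668) = 34299*(-1728 - 1668)/7 = (34299/7)*(-3396) = -116479404/7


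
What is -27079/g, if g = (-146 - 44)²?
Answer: -27079/36100 ≈ -0.75011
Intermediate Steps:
g = 36100 (g = (-190)² = 36100)
-27079/g = -27079/36100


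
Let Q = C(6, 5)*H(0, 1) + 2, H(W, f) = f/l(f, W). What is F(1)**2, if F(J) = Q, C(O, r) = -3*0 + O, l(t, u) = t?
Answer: 64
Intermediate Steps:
H(W, f) = 1 (H(W, f) = f/f = 1)
C(O, r) = O (C(O, r) = 0 + O = O)
Q = 8 (Q = 6*1 + 2 = 6 + 2 = 8)
F(J) = 8
F(1)**2 = 8**2 = 64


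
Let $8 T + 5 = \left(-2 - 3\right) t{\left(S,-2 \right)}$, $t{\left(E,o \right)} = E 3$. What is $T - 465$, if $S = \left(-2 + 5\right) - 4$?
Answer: $- \frac{1855}{4} \approx -463.75$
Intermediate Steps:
$S = -1$ ($S = 3 - 4 = -1$)
$t{\left(E,o \right)} = 3 E$
$T = \frac{5}{4}$ ($T = - \frac{5}{8} + \frac{\left(-2 - 3\right) 3 \left(-1\right)}{8} = - \frac{5}{8} + \frac{\left(-5\right) \left(-3\right)}{8} = - \frac{5}{8} + \frac{1}{8} \cdot 15 = - \frac{5}{8} + \frac{15}{8} = \frac{5}{4} \approx 1.25$)
$T - 465 = \frac{5}{4} - 465 = - \frac{1855}{4}$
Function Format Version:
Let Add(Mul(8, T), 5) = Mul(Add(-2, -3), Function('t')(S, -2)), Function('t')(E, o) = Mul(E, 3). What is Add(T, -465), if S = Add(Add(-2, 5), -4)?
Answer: Rational(-1855, 4) ≈ -463.75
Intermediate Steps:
S = -1 (S = Add(3, -4) = -1)
Function('t')(E, o) = Mul(3, E)
T = Rational(5, 4) (T = Add(Rational(-5, 8), Mul(Rational(1, 8), Mul(Add(-2, -3), Mul(3, -1)))) = Add(Rational(-5, 8), Mul(Rational(1, 8), Mul(-5, -3))) = Add(Rational(-5, 8), Mul(Rational(1, 8), 15)) = Add(Rational(-5, 8), Rational(15, 8)) = Rational(5, 4) ≈ 1.2500)
Add(T, -465) = Add(Rational(5, 4), -465) = Rational(-1855, 4)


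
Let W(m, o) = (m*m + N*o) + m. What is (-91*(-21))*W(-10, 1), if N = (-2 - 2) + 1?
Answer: 166257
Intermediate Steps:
N = -3 (N = -4 + 1 = -3)
W(m, o) = m + m**2 - 3*o (W(m, o) = (m*m - 3*o) + m = (m**2 - 3*o) + m = m + m**2 - 3*o)
(-91*(-21))*W(-10, 1) = (-91*(-21))*(-10 + (-10)**2 - 3*1) = 1911*(-10 + 100 - 3) = 1911*87 = 166257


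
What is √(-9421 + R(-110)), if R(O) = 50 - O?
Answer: 21*I*√21 ≈ 96.234*I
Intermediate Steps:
√(-9421 + R(-110)) = √(-9421 + (50 - 1*(-110))) = √(-9421 + (50 + 110)) = √(-9421 + 160) = √(-9261) = 21*I*√21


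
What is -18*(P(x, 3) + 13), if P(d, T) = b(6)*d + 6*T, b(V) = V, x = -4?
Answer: -126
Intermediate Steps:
P(d, T) = 6*T + 6*d (P(d, T) = 6*d + 6*T = 6*T + 6*d)
-18*(P(x, 3) + 13) = -18*((6*3 + 6*(-4)) + 13) = -18*((18 - 24) + 13) = -18*(-6 + 13) = -18*7 = -126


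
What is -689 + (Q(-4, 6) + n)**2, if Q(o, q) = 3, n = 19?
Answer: -205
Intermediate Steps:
-689 + (Q(-4, 6) + n)**2 = -689 + (3 + 19)**2 = -689 + 22**2 = -689 + 484 = -205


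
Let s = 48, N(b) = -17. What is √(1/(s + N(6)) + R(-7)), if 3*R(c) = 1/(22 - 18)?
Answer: √3999/186 ≈ 0.33999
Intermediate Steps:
R(c) = 1/12 (R(c) = 1/(3*(22 - 18)) = (⅓)/4 = (⅓)*(¼) = 1/12)
√(1/(s + N(6)) + R(-7)) = √(1/(48 - 17) + 1/12) = √(1/31 + 1/12) = √(43/372) = √3999/186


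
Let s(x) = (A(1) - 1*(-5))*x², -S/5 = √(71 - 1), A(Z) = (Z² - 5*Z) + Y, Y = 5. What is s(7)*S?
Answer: -1470*√70 ≈ -12299.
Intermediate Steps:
A(Z) = 5 + Z² - 5*Z (A(Z) = (Z² - 5*Z) + 5 = 5 + Z² - 5*Z)
S = -5*√70 (S = -5*√(71 - 1) = -5*√70 ≈ -41.833)
s(x) = 6*x² (s(x) = ((5 + 1² - 5*1) - 1*(-5))*x² = ((5 + 1 - 5) + 5)*x² = (1 + 5)*x² = 6*x²)
s(7)*S = (6*7²)*(-5*√70) = (6*49)*(-5*√70) = 294*(-5*√70) = -1470*√70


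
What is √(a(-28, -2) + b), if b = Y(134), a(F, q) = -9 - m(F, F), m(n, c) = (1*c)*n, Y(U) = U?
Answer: I*√659 ≈ 25.671*I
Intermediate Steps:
m(n, c) = c*n
a(F, q) = -9 - F² (a(F, q) = -9 - F*F = -9 - F²)
b = 134
√(a(-28, -2) + b) = √((-9 - 1*(-28)²) + 134) = √((-9 - 1*784) + 134) = √((-9 - 784) + 134) = √(-793 + 134) = √(-659) = I*√659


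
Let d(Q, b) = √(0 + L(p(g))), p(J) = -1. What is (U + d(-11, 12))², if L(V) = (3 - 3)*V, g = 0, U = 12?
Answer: 144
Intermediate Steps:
L(V) = 0 (L(V) = 0*V = 0)
d(Q, b) = 0 (d(Q, b) = √(0 + 0) = √0 = 0)
(U + d(-11, 12))² = (12 + 0)² = 12² = 144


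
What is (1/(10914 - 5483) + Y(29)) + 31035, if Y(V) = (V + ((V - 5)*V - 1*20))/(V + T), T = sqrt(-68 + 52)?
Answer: 144559317497/4654367 - 2820*I/857 ≈ 31059.0 - 3.2906*I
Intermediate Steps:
T = 4*I (T = sqrt(-16) = 4*I ≈ 4.0*I)
Y(V) = (-20 + V + V*(-5 + V))/(V + 4*I) (Y(V) = (V + ((V - 5)*V - 1*20))/(V + 4*I) = (V + ((-5 + V)*V - 20))/(V + 4*I) = (V + (V*(-5 + V) - 20))/(V + 4*I) = (V + (-20 + V*(-5 + V)))/(V + 4*I) = (-20 + V + V*(-5 + V))/(V + 4*I))
(1/(10914 - 5483) + Y(29)) + 31035 = (1/(10914 - 5483) + (-20 + 29**2 - 4*29)/(29 + 4*I)) + 31035 = (1/5431 + ((29 - 4*I)/857)*(-20 + 841 - 116)) + 31035 = (1/5431 + ((29 - 4*I)/857)*705) + 31035 = (1/5431 + 705*(29 - 4*I)/857) + 31035 = 168551086/5431 + 705*(29 - 4*I)/857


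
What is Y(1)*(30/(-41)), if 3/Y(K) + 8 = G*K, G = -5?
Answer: 90/533 ≈ 0.16886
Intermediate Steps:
Y(K) = 3/(-8 - 5*K)
Y(1)*(30/(-41)) = (-3/(8 + 5*1))*(30/(-41)) = (-3/(8 + 5))*(30*(-1/41)) = -3/13*(-30/41) = 90/533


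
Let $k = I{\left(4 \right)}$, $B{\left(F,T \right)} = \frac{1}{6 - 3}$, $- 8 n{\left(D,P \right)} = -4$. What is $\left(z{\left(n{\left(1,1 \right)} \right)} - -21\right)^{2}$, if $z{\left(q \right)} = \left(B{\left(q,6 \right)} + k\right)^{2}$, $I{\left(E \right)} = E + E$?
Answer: $\frac{662596}{81} \approx 8180.2$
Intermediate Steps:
$n{\left(D,P \right)} = \frac{1}{2}$ ($n{\left(D,P \right)} = \left(- \frac{1}{8}\right) \left(-4\right) = \frac{1}{2}$)
$B{\left(F,T \right)} = \frac{1}{3}$
$I{\left(E \right)} = 2 E$
$k = 8$ ($k = 2 \cdot 4 = 8$)
$z{\left(q \right)} = \frac{625}{9}$ ($z{\left(q \right)} = \left(\frac{1}{3} + 8\right)^{2} = \left(\frac{25}{3}\right)^{2} = \frac{625}{9}$)
$\left(z{\left(n{\left(1,1 \right)} \right)} - -21\right)^{2} = \left(\frac{625}{9} - -21\right)^{2} = \left(\frac{625}{9} + 21\right)^{2} = \left(\frac{814}{9}\right)^{2} = \frac{662596}{81}$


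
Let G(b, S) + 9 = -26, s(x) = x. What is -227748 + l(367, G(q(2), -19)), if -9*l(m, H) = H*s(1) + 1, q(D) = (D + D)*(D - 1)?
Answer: -2049698/9 ≈ -2.2774e+5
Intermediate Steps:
q(D) = 2*D*(-1 + D) (q(D) = (2*D)*(-1 + D) = 2*D*(-1 + D))
G(b, S) = -35 (G(b, S) = -9 - 26 = -35)
l(m, H) = -⅑ - H/9 (l(m, H) = -(H*1 + 1)/9 = -(H + 1)/9 = -(1 + H)/9 = -⅑ - H/9)
-227748 + l(367, G(q(2), -19)) = -227748 + (-⅑ - ⅑*(-35)) = -227748 + (-⅑ + 35/9) = -227748 + 34/9 = -2049698/9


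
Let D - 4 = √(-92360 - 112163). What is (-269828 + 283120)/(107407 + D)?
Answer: 356926753/2884331861 - 3323*I*√204523/2884331861 ≈ 0.12375 - 0.00052102*I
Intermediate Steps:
D = 4 + I*√204523 (D = 4 + √(-92360 - 112163) = 4 + √(-204523) = 4 + I*√204523 ≈ 4.0 + 452.24*I)
(-269828 + 283120)/(107407 + D) = (-269828 + 283120)/(107407 + (4 + I*√204523)) = 13292/(107411 + I*√204523)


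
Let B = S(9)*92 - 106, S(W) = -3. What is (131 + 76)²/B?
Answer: -42849/382 ≈ -112.17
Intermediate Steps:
B = -382 (B = -3*92 - 106 = -276 - 106 = -382)
(131 + 76)²/B = (131 + 76)²/(-382) = 207²*(-1/382) = 42849*(-1/382) = -42849/382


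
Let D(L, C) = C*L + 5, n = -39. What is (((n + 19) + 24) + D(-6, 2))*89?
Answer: -267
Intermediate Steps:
D(L, C) = 5 + C*L
(((n + 19) + 24) + D(-6, 2))*89 = (((-39 + 19) + 24) + (5 + 2*(-6)))*89 = ((-20 + 24) + (5 - 12))*89 = (4 - 7)*89 = -3*89 = -267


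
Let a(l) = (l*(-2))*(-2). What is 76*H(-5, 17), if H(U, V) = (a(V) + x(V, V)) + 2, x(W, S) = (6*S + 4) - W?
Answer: 12084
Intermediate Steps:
x(W, S) = 4 - W + 6*S (x(W, S) = (4 + 6*S) - W = 4 - W + 6*S)
a(l) = 4*l (a(l) = -2*l*(-2) = 4*l)
H(U, V) = 6 + 9*V (H(U, V) = (4*V + (4 - V + 6*V)) + 2 = (4*V + (4 + 5*V)) + 2 = (4 + 9*V) + 2 = 6 + 9*V)
76*H(-5, 17) = 76*(6 + 9*17) = 76*(6 + 153) = 76*159 = 12084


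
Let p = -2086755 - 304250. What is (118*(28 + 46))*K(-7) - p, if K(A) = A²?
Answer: 2818873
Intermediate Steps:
p = -2391005
(118*(28 + 46))*K(-7) - p = (118*(28 + 46))*(-7)² - 1*(-2391005) = (118*74)*49 + 2391005 = 8732*49 + 2391005 = 427868 + 2391005 = 2818873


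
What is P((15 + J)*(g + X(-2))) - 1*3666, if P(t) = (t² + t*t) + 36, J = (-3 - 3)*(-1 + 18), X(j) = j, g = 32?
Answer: 13620570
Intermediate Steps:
J = -102 (J = -6*17 = -102)
P(t) = 36 + 2*t² (P(t) = (t² + t²) + 36 = 2*t² + 36 = 36 + 2*t²)
P((15 + J)*(g + X(-2))) - 1*3666 = (36 + 2*((15 - 102)*(32 - 2))²) - 1*3666 = (36 + 2*(-87*30)²) - 3666 = (36 + 2*(-2610)²) - 3666 = (36 + 2*6812100) - 3666 = (36 + 13624200) - 3666 = 13624236 - 3666 = 13620570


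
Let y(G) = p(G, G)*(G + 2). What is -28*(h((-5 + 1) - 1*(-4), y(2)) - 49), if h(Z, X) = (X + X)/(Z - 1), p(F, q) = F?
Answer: 1820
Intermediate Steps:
y(G) = G*(2 + G) (y(G) = G*(G + 2) = G*(2 + G))
h(Z, X) = 2*X/(-1 + Z) (h(Z, X) = (2*X)/(-1 + Z) = 2*X/(-1 + Z))
-28*(h((-5 + 1) - 1*(-4), y(2)) - 49) = -28*(2*(2*(2 + 2))/(-1 + ((-5 + 1) - 1*(-4))) - 49) = -28*(2*(2*4)/(-1 + (-4 + 4)) - 49) = -28*(2*8/(-1 + 0) - 49) = -28*(2*8/(-1) - 49) = -28*(2*8*(-1) - 49) = -28*(-16 - 49) = -28*(-65) = 1820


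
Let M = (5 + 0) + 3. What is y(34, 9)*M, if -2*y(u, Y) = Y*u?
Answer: -1224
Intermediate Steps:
y(u, Y) = -Y*u/2
M = 8 (M = 5 + 3 = 8)
y(34, 9)*M = -½*9*34*8 = -153*8 = -1224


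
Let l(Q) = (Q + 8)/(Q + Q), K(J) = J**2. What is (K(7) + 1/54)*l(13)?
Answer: 18529/468 ≈ 39.592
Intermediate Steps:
l(Q) = (8 + Q)/(2*Q) (l(Q) = (8 + Q)/((2*Q)) = (8 + Q)*(1/(2*Q)) = (8 + Q)/(2*Q))
(K(7) + 1/54)*l(13) = (7**2 + 1/54)*((1/2)*(8 + 13)/13) = (49 + 1/54)*((1/2)*(1/13)*21) = (2647/54)*(21/26) = 18529/468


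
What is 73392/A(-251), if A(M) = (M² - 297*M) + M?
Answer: 73392/137297 ≈ 0.53455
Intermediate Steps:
A(M) = M² - 296*M
73392/A(-251) = 73392/((-251*(-296 - 251))) = 73392/((-251*(-547))) = 73392/137297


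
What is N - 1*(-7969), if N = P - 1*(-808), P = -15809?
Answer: -7032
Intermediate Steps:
N = -15001 (N = -15809 - 1*(-808) = -15809 + 808 = -15001)
N - 1*(-7969) = -15001 - 1*(-7969) = -15001 + 7969 = -7032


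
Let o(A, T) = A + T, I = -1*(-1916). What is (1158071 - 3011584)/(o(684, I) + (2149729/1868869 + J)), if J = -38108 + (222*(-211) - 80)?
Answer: 3463972986797/154048721941 ≈ 22.486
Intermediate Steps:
I = 1916
J = -85030 (J = -38108 + (-46842 - 80) = -38108 - 46922 = -85030)
(1158071 - 3011584)/(o(684, I) + (2149729/1868869 + J)) = (1158071 - 3011584)/((684 + 1916) + (2149729/1868869 - 85030)) = -1853513/(2600 + (2149729*(1/1868869) - 85030)) = -1853513/(2600 + (2149729/1868869 - 85030)) = -1853513/(2600 - 158907781341/1868869) = -1853513/(-154048721941/1868869) = -1853513*(-1868869/154048721941) = 3463972986797/154048721941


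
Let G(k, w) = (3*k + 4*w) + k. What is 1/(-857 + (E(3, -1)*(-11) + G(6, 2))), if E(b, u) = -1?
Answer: -1/814 ≈ -0.0012285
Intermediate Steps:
G(k, w) = 4*k + 4*w
1/(-857 + (E(3, -1)*(-11) + G(6, 2))) = 1/(-857 + (-1*(-11) + (4*6 + 4*2))) = 1/(-857 + (11 + (24 + 8))) = 1/(-857 + (11 + 32)) = 1/(-857 + 43) = 1/(-814) = -1/814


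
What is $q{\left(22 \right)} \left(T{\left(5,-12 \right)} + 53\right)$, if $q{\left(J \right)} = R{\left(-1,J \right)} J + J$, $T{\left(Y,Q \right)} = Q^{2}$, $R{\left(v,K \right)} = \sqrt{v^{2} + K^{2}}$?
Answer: $4334 + 4334 \sqrt{485} \approx 99781.0$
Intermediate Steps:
$R{\left(v,K \right)} = \sqrt{K^{2} + v^{2}}$
$q{\left(J \right)} = J + J \sqrt{1 + J^{2}}$ ($q{\left(J \right)} = \sqrt{J^{2} + \left(-1\right)^{2}} J + J = \sqrt{J^{2} + 1} J + J = \sqrt{1 + J^{2}} J + J = J \sqrt{1 + J^{2}} + J = J + J \sqrt{1 + J^{2}}$)
$q{\left(22 \right)} \left(T{\left(5,-12 \right)} + 53\right) = 22 \left(1 + \sqrt{1 + 22^{2}}\right) \left(\left(-12\right)^{2} + 53\right) = 22 \left(1 + \sqrt{1 + 484}\right) \left(144 + 53\right) = 22 \left(1 + \sqrt{485}\right) 197 = \left(22 + 22 \sqrt{485}\right) 197 = 4334 + 4334 \sqrt{485}$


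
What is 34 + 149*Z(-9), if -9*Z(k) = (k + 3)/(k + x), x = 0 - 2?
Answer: 824/33 ≈ 24.970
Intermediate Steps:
x = -2
Z(k) = -(3 + k)/(9*(-2 + k)) (Z(k) = -(k + 3)/(9*(k - 2)) = -(3 + k)/(9*(-2 + k)))
34 + 149*Z(-9) = 34 + 149*((-3 - 1*(-9))/(9*(-2 - 9))) = 34 + 149*((⅑)*(-3 + 9)/(-11)) = 34 + 149*((⅑)*(-1/11)*6) = 34 + 149*(-2/33) = 34 - 298/33 = 824/33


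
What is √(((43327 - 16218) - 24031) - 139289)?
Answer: I*√136211 ≈ 369.07*I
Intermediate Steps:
√(((43327 - 16218) - 24031) - 139289) = √((27109 - 24031) - 139289) = √(3078 - 139289) = √(-136211) = I*√136211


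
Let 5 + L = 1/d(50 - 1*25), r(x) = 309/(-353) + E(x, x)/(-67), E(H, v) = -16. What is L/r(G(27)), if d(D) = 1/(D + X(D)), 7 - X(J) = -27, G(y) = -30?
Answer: -1277154/15055 ≈ -84.833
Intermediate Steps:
X(J) = 34 (X(J) = 7 - 1*(-27) = 7 + 27 = 34)
d(D) = 1/(34 + D) (d(D) = 1/(D + 34) = 1/(34 + D))
r(x) = -15055/23651 (r(x) = 309/(-353) - 16/(-67) = 309*(-1/353) - 16*(-1/67) = -309/353 + 16/67 = -15055/23651)
L = 54 (L = -5 + 1/(1/(34 + (50 - 1*25))) = -5 + 1/(1/(34 + (50 - 25))) = -5 + 1/(1/(34 + 25)) = -5 + 1/(1/59) = -5 + 59 = 54)
L/r(G(27)) = 54/(-15055/23651) = 54*(-23651/15055) = -1277154/15055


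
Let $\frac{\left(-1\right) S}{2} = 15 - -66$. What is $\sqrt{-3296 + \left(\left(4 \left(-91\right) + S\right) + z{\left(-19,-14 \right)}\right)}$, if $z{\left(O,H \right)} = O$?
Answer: $i \sqrt{3841} \approx 61.976 i$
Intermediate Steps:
$S = -162$ ($S = - 2 \left(15 - -66\right) = - 2 \left(15 + 66\right) = \left(-2\right) 81 = -162$)
$\sqrt{-3296 + \left(\left(4 \left(-91\right) + S\right) + z{\left(-19,-14 \right)}\right)} = \sqrt{-3296 + \left(\left(4 \left(-91\right) - 162\right) - 19\right)} = \sqrt{-3296 - 545} = \sqrt{-3841} = i \sqrt{3841}$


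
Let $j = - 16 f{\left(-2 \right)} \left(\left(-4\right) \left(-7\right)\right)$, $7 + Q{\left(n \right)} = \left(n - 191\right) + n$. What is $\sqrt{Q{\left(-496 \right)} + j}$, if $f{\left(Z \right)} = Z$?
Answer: $7 i \sqrt{6} \approx 17.146 i$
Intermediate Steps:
$Q{\left(n \right)} = -198 + 2 n$ ($Q{\left(n \right)} = -7 + \left(\left(n - 191\right) + n\right) = -7 + \left(\left(-191 + n\right) + n\right) = -7 + \left(-191 + 2 n\right) = -198 + 2 n$)
$j = 896$ ($j = \left(-16\right) \left(-2\right) \left(\left(-4\right) \left(-7\right)\right) = 32 \cdot 28 = 896$)
$\sqrt{Q{\left(-496 \right)} + j} = \sqrt{\left(-198 + 2 \left(-496\right)\right) + 896} = \sqrt{\left(-198 - 992\right) + 896} = \sqrt{-1190 + 896} = \sqrt{-294} = 7 i \sqrt{6}$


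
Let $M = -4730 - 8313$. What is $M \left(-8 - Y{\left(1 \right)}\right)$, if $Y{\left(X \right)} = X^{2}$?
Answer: $117387$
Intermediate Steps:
$M = -13043$
$M \left(-8 - Y{\left(1 \right)}\right) = - 13043 \left(-8 - 1^{2}\right) = - 13043 \left(-8 - 1\right) = \left(-13043\right) \left(-9\right) = 117387$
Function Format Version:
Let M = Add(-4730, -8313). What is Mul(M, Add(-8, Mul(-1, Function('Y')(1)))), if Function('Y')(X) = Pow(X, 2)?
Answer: 117387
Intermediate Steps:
M = -13043
Mul(M, Add(-8, Mul(-1, Function('Y')(1)))) = Mul(-13043, Add(-8, Mul(-1, Pow(1, 2)))) = Mul(-13043, Add(-8, Mul(-1, 1))) = Mul(-13043, Add(-8, -1)) = Mul(-13043, -9) = 117387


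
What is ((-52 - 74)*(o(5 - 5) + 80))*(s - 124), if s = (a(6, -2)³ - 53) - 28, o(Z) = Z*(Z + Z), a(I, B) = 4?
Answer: 1421280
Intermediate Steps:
o(Z) = 2*Z² (o(Z) = Z*(2*Z) = 2*Z²)
s = -17 (s = (4³ - 53) - 28 = (64 - 53) - 28 = 11 - 28 = -17)
((-52 - 74)*(o(5 - 5) + 80))*(s - 124) = ((-52 - 74)*(2*(5 - 5)² + 80))*(-17 - 124) = -126*(2*0² + 80)*(-141) = -126*(2*0 + 80)*(-141) = -126*(0 + 80)*(-141) = -126*80*(-141) = -10080*(-141) = 1421280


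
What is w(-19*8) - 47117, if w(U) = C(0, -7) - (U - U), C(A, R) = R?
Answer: -47124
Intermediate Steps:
w(U) = -7 (w(U) = -7 - (U - U) = -7 - 1*0 = -7 + 0 = -7)
w(-19*8) - 47117 = -7 - 47117 = -47124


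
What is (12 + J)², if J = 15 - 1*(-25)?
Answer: 2704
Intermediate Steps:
J = 40 (J = 15 + 25 = 40)
(12 + J)² = (12 + 40)² = 52² = 2704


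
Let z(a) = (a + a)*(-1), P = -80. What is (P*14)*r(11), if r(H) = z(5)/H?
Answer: 11200/11 ≈ 1018.2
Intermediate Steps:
z(a) = -2*a (z(a) = (2*a)*(-1) = -2*a)
r(H) = -10/H (r(H) = (-2*5)/H = -10/H)
(P*14)*r(11) = (-80*14)*(-10/11) = -(-11200)/11 = -1120*(-10/11) = 11200/11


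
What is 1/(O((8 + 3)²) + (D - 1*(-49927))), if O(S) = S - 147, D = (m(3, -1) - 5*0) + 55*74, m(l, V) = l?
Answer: 1/53974 ≈ 1.8527e-5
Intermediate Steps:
D = 4073 (D = (3 - 5*0) + 55*74 = (3 + 0) + 4070 = 3 + 4070 = 4073)
O(S) = -147 + S
1/(O((8 + 3)²) + (D - 1*(-49927))) = 1/((-147 + (8 + 3)²) + (4073 - 1*(-49927))) = 1/((-147 + 11²) + (4073 + 49927)) = 1/((-147 + 121) + 54000) = 1/(-26 + 54000) = 1/53974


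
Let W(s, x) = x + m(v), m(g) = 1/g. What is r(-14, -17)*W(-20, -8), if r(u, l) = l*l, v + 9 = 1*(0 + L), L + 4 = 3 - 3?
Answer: -30345/13 ≈ -2334.2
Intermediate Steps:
L = -4 (L = -4 + (3 - 3) = -4 + 0 = -4)
v = -13 (v = -9 + 1*(0 - 4) = -9 + 1*(-4) = -9 - 4 = -13)
r(u, l) = l²
W(s, x) = -1/13 + x (W(s, x) = x + 1/(-13) = x - 1/13 = -1/13 + x)
r(-14, -17)*W(-20, -8) = (-17)²*(-1/13 - 8) = 289*(-105/13) = -30345/13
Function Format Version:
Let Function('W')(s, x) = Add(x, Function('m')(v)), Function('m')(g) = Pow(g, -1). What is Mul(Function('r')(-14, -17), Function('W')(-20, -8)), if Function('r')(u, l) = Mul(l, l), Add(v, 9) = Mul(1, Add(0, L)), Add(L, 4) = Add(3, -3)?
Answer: Rational(-30345, 13) ≈ -2334.2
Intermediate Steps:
L = -4 (L = Add(-4, Add(3, -3)) = Add(-4, 0) = -4)
v = -13 (v = Add(-9, Mul(1, Add(0, -4))) = Add(-9, Mul(1, -4)) = Add(-9, -4) = -13)
Function('r')(u, l) = Pow(l, 2)
Function('W')(s, x) = Add(Rational(-1, 13), x) (Function('W')(s, x) = Add(x, Pow(-13, -1)) = Add(x, Rational(-1, 13)) = Add(Rational(-1, 13), x))
Mul(Function('r')(-14, -17), Function('W')(-20, -8)) = Mul(Pow(-17, 2), Add(Rational(-1, 13), -8)) = Mul(289, Rational(-105, 13)) = Rational(-30345, 13)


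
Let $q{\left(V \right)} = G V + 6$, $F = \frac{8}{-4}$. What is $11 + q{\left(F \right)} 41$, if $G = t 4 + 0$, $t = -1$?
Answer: $585$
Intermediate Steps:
$F = -2$ ($F = 8 \left(- \frac{1}{4}\right) = -2$)
$G = -4$ ($G = \left(-1\right) 4 + 0 = -4 + 0 = -4$)
$q{\left(V \right)} = 6 - 4 V$ ($q{\left(V \right)} = - 4 V + 6 = 6 - 4 V$)
$11 + q{\left(F \right)} 41 = 11 + \left(6 - -8\right) 41 = 11 + \left(6 + 8\right) 41 = 11 + 14 \cdot 41 = 11 + 574 = 585$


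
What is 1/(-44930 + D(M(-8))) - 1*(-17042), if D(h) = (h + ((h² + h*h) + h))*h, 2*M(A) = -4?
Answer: 765833395/44938 ≈ 17042.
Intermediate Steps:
M(A) = -2 (M(A) = (½)*(-4) = -2)
D(h) = h*(2*h + 2*h²) (D(h) = (h + ((h² + h²) + h))*h = (h + (2*h² + h))*h = (h + (h + 2*h²))*h = (2*h + 2*h²)*h = h*(2*h + 2*h²))
1/(-44930 + D(M(-8))) - 1*(-17042) = 1/(-44930 + 2*(-2)²*(1 - 2)) - 1*(-17042) = 1/(-44930 + 2*4*(-1)) + 17042 = 1/(-44930 - 8) + 17042 = 1/(-44938) + 17042 = -1/44938 + 17042 = 765833395/44938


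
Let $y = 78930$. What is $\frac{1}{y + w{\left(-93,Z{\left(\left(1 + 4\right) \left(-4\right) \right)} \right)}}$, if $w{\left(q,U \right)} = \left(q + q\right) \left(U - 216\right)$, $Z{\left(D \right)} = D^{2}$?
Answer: $\frac{1}{44706} \approx 2.2368 \cdot 10^{-5}$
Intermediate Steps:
$w{\left(q,U \right)} = 2 q \left(-216 + U\right)$
$\frac{1}{y + w{\left(-93,Z{\left(\left(1 + 4\right) \left(-4\right) \right)} \right)}} = \frac{1}{78930 + 2 \left(-93\right) \left(-216 + \left(\left(1 + 4\right) \left(-4\right)\right)^{2}\right)} = \frac{1}{78930 + 2 \left(-93\right) \left(-216 + \left(5 \left(-4\right)\right)^{2}\right)} = \frac{1}{78930 + 2 \left(-93\right) \left(-216 + \left(-20\right)^{2}\right)} = \frac{1}{78930 + 2 \left(-93\right) \left(-216 + 400\right)} = \frac{1}{78930 + 2 \left(-93\right) 184} = \frac{1}{78930 - 34224} = \frac{1}{44706}$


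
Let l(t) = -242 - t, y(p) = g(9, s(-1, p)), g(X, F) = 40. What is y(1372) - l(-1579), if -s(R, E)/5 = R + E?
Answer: -1297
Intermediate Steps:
s(R, E) = -5*E - 5*R (s(R, E) = -5*(R + E) = -5*(E + R) = -5*E - 5*R)
y(p) = 40
y(1372) - l(-1579) = 40 - (-242 - 1*(-1579)) = 40 - (-242 + 1579) = 40 - 1*1337 = 40 - 1337 = -1297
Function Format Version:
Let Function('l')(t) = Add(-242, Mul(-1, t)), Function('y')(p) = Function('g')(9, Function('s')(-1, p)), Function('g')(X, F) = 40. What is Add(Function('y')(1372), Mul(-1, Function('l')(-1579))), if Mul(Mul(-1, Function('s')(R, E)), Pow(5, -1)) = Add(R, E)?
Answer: -1297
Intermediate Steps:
Function('s')(R, E) = Add(Mul(-5, E), Mul(-5, R)) (Function('s')(R, E) = Mul(-5, Add(R, E)) = Mul(-5, Add(E, R)) = Add(Mul(-5, E), Mul(-5, R)))
Function('y')(p) = 40
Add(Function('y')(1372), Mul(-1, Function('l')(-1579))) = Add(40, Mul(-1, Add(-242, Mul(-1, -1579)))) = Add(40, Mul(-1, Add(-242, 1579))) = Add(40, Mul(-1, 1337)) = Add(40, -1337) = -1297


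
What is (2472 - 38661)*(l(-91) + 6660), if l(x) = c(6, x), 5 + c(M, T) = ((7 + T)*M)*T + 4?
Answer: -1900754847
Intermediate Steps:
c(M, T) = -1 + M*T*(7 + T) (c(M, T) = -5 + (((7 + T)*M)*T + 4) = -5 + ((M*(7 + T))*T + 4) = -5 + (M*T*(7 + T) + 4) = -5 + (4 + M*T*(7 + T)) = -1 + M*T*(7 + T))
l(x) = -1 + 6*x² + 42*x (l(x) = -1 + 6*x² + 7*6*x = -1 + 6*x² + 42*x)
(2472 - 38661)*(l(-91) + 6660) = (2472 - 38661)*((-1 + 6*(-91)² + 42*(-91)) + 6660) = -36189*((-1 + 6*8281 - 3822) + 6660) = -36189*((-1 + 49686 - 3822) + 6660) = -36189*(45863 + 6660) = -36189*52523 = -1900754847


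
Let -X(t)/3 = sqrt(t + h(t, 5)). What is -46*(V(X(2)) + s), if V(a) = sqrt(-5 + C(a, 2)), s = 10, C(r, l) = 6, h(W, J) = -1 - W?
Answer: -506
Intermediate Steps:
X(t) = -3*I (X(t) = -3*sqrt(t + (-1 - t)) = -3*I)
V(a) = 1 (V(a) = sqrt(-5 + 6) = sqrt(1) = 1)
-46*(V(X(2)) + s) = -46*(1 + 10) = -46*11 = -506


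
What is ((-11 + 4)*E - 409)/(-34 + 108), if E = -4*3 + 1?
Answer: -166/37 ≈ -4.4865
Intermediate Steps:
E = -11 (E = -12 + 1 = -11)
((-11 + 4)*E - 409)/(-34 + 108) = ((-11 + 4)*(-11) - 409)/(-34 + 108) = (-7*(-11) - 409)/74 = (77 - 409)*(1/74) = -332*1/74 = -166/37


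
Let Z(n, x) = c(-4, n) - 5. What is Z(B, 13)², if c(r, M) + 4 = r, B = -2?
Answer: 169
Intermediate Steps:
c(r, M) = -4 + r
Z(n, x) = -13 (Z(n, x) = (-4 - 4) - 5 = -8 - 5 = -13)
Z(B, 13)² = (-13)² = 169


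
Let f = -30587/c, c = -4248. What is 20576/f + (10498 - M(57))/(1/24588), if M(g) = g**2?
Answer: 5451865714692/30587 ≈ 1.7824e+8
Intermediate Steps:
f = 30587/4248 (f = -30587/(-4248) = -30587*(-1/4248) = 30587/4248 ≈ 7.2003)
20576/f + (10498 - M(57))/(1/24588) = 20576/(30587/4248) + (10498 - 1*57**2)/(1/24588) = 20576*(4248/30587) + (10498 - 1*3249)/(1/24588) = 87406848/30587 + (10498 - 3249)*24588 = 87406848/30587 + 7249*24588 = 87406848/30587 + 178238412 = 5451865714692/30587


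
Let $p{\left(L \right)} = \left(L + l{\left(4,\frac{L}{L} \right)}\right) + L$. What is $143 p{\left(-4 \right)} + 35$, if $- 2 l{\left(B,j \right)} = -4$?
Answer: $-823$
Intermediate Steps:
$l{\left(B,j \right)} = 2$ ($l{\left(B,j \right)} = \left(- \frac{1}{2}\right) \left(-4\right) = 2$)
$p{\left(L \right)} = 2 + 2 L$ ($p{\left(L \right)} = \left(L + 2\right) + L = \left(2 + L\right) + L = 2 + 2 L$)
$143 p{\left(-4 \right)} + 35 = 143 \left(2 + 2 \left(-4\right)\right) + 35 = 143 \left(2 - 8\right) + 35 = 143 \left(-6\right) + 35 = -858 + 35 = -823$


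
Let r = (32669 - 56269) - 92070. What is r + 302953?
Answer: 187283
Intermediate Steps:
r = -115670 (r = -23600 - 92070 = -115670)
r + 302953 = -115670 + 302953 = 187283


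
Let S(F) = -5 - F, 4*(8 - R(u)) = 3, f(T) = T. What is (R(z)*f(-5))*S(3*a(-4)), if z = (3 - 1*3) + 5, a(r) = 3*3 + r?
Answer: 725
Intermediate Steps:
a(r) = 9 + r
z = 5 (z = (3 - 3) + 5 = 0 + 5 = 5)
R(u) = 29/4 (R(u) = 8 - 1/4*3 = 8 - 3/4 = 29/4)
(R(z)*f(-5))*S(3*a(-4)) = ((29/4)*(-5))*(-5 - 3*(9 - 4)) = -145*(-5 - 3*5)/4 = -145*(-5 - 1*15)/4 = -145*(-5 - 15)/4 = -145/4*(-20) = 725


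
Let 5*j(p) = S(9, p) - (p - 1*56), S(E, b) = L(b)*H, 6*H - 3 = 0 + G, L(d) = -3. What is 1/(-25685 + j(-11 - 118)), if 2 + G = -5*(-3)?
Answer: -5/128248 ≈ -3.8987e-5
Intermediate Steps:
G = 13 (G = -2 - 5*(-3) = -2 + 15 = 13)
H = 8/3 (H = ½ + (0 + 13)/6 = ½ + (⅙)*13 = ½ + 13/6 = 8/3 ≈ 2.6667)
S(E, b) = -8 (S(E, b) = -3*8/3 = -8)
j(p) = 48/5 - p/5 (j(p) = (-8 - (p - 1*56))/5 = (-8 - (p - 56))/5 = (-8 - (-56 + p))/5 = (-8 + (56 - p))/5 = (48 - p)/5 = 48/5 - p/5)
1/(-25685 + j(-11 - 118)) = 1/(-25685 + (48/5 - (-11 - 118)/5)) = 1/(-25685 + (48/5 - ⅕*(-129))) = 1/(-25685 + (48/5 + 129/5)) = 1/(-25685 + 177/5) = 1/(-128248/5) = -5/128248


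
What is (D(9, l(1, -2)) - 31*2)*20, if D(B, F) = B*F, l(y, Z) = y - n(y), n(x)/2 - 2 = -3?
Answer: -700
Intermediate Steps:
n(x) = -2 (n(x) = 4 + 2*(-3) = 4 - 6 = -2)
l(y, Z) = 2 + y (l(y, Z) = y - 1*(-2) = y + 2 = 2 + y)
(D(9, l(1, -2)) - 31*2)*20 = (9*(2 + 1) - 31*2)*20 = (9*3 - 62)*20 = (27 - 62)*20 = -35*20 = -700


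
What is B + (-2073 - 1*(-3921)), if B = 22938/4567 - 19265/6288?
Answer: 53125813897/28717296 ≈ 1850.0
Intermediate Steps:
B = 56250889/28717296 (B = 22938*(1/4567) - 19265*1/6288 = 22938/4567 - 19265/6288 = 56250889/28717296 ≈ 1.9588)
B + (-2073 - 1*(-3921)) = 56250889/28717296 + (-2073 - 1*(-3921)) = 56250889/28717296 + (-2073 + 3921) = 56250889/28717296 + 1848 = 53125813897/28717296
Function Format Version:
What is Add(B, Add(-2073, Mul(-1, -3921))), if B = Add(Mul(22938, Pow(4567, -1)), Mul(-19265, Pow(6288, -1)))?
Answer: Rational(53125813897, 28717296) ≈ 1850.0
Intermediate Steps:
B = Rational(56250889, 28717296) (B = Add(Mul(22938, Rational(1, 4567)), Mul(-19265, Rational(1, 6288))) = Add(Rational(22938, 4567), Rational(-19265, 6288)) = Rational(56250889, 28717296) ≈ 1.9588)
Add(B, Add(-2073, Mul(-1, -3921))) = Add(Rational(56250889, 28717296), Add(-2073, Mul(-1, -3921))) = Add(Rational(56250889, 28717296), Add(-2073, 3921)) = Add(Rational(56250889, 28717296), 1848) = Rational(53125813897, 28717296)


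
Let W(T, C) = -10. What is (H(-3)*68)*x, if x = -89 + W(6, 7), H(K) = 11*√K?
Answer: -74052*I*√3 ≈ -1.2826e+5*I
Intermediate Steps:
x = -99 (x = -89 - 10 = -99)
(H(-3)*68)*x = ((11*√(-3))*68)*(-99) = ((11*(I*√3))*68)*(-99) = ((11*I*√3)*68)*(-99) = (748*I*√3)*(-99) = -74052*I*√3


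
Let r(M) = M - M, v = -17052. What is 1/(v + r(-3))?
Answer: -1/17052 ≈ -5.8644e-5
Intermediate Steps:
r(M) = 0
1/(v + r(-3)) = 1/(-17052 + 0) = 1/(-17052) = -1/17052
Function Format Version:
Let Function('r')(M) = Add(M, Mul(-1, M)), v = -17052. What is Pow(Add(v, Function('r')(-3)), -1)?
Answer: Rational(-1, 17052) ≈ -5.8644e-5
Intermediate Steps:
Function('r')(M) = 0
Pow(Add(v, Function('r')(-3)), -1) = Pow(Add(-17052, 0), -1) = Pow(-17052, -1) = Rational(-1, 17052)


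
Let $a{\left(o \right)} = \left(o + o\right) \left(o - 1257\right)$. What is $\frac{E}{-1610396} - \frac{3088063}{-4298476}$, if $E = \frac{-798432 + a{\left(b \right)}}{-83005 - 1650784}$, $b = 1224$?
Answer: $\frac{2155534094528758789}{3000429600629660836} \approx 0.71841$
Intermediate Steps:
$a{\left(o \right)} = 2 o \left(-1257 + o\right)$
$E = \frac{879216}{1733789}$ ($E = \frac{-798432 + 2 \cdot 1224 \left(-1257 + 1224\right)}{-83005 - 1650784} = \frac{-798432 + 2 \cdot 1224 \left(-33\right)}{-1733789} = \left(-798432 - 80784\right) \left(- \frac{1}{1733789}\right) = \left(-879216\right) \left(- \frac{1}{1733789}\right) = \frac{879216}{1733789} \approx 0.50711$)
$\frac{E}{-1610396} - \frac{3088063}{-4298476} = \frac{879216}{1733789 \left(-1610396\right)} - \frac{3088063}{-4298476} = \frac{879216}{1733789} \left(- \frac{1}{1610396}\right) - - \frac{3088063}{4298476} = - \frac{219804}{698021717611} + \frac{3088063}{4298476} = \frac{2155534094528758789}{3000429600629660836}$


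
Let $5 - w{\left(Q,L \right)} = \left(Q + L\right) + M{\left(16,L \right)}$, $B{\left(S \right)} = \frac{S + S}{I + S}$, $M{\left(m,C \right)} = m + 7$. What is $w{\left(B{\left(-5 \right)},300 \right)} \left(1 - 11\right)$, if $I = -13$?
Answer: $\frac{28670}{9} \approx 3185.6$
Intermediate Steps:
$M{\left(m,C \right)} = 7 + m$
$B{\left(S \right)} = \frac{2 S}{-13 + S}$ ($B{\left(S \right)} = \frac{S + S}{-13 + S} = \frac{2 S}{-13 + S}$)
$w{\left(Q,L \right)} = -18 - L - Q$ ($w{\left(Q,L \right)} = 5 - \left(\left(Q + L\right) + \left(7 + 16\right)\right) = 5 - \left(\left(L + Q\right) + 23\right) = 5 - \left(23 + L + Q\right) = -18 - L - Q$)
$w{\left(B{\left(-5 \right)},300 \right)} \left(1 - 11\right) = \left(-18 - 300 - 2 \left(-5\right) \frac{1}{-13 - 5}\right) \left(1 - 11\right) = \left(-18 - 300 - 2 \left(-5\right) \frac{1}{-18}\right) \left(1 - 11\right) = \left(-18 - 300 - 2 \left(-5\right) \left(- \frac{1}{18}\right)\right) \left(-10\right) = \left(-18 - 300 - \frac{5}{9}\right) \left(-10\right) = \left(- \frac{2867}{9}\right) \left(-10\right) = \frac{28670}{9}$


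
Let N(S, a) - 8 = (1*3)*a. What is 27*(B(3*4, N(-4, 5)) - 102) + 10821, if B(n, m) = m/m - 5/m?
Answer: 186027/23 ≈ 8088.1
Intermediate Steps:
N(S, a) = 8 + 3*a (N(S, a) = 8 + (1*3)*a = 8 + 3*a)
B(n, m) = 1 - 5/m
27*(B(3*4, N(-4, 5)) - 102) + 10821 = 27*((-5 + (8 + 3*5))/(8 + 3*5) - 102) + 10821 = 27*((-5 + (8 + 15))/(8 + 15) - 102) + 10821 = 27*((-5 + 23)/23 - 102) + 10821 = 27*((1/23)*18 - 102) + 10821 = 27*(18/23 - 102) + 10821 = 27*(-2328/23) + 10821 = -62856/23 + 10821 = 186027/23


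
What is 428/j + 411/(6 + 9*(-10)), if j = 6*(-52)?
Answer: -6841/1092 ≈ -6.2646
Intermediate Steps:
j = -312
428/j + 411/(6 + 9*(-10)) = 428/(-312) + 411/(6 + 9*(-10)) = 428*(-1/312) + 411/(6 - 90) = -107/78 + 411/(-84) = -107/78 + 411*(-1/84) = -107/78 - 137/28 = -6841/1092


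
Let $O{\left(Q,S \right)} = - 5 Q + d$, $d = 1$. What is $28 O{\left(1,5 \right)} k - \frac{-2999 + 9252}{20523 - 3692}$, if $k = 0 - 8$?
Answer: $\frac{15074323}{16831} \approx 895.63$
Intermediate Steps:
$k = -8$ ($k = 0 - 8 = -8$)
$O{\left(Q,S \right)} = 1 - 5 Q$ ($O{\left(Q,S \right)} = - 5 Q + 1 = 1 - 5 Q$)
$28 O{\left(1,5 \right)} k - \frac{-2999 + 9252}{20523 - 3692} = 28 \left(1 - 5\right) \left(-8\right) - \frac{-2999 + 9252}{20523 - 3692} = 28 \left(1 - 5\right) \left(-8\right) - \frac{6253}{16831} = 28 \left(-4\right) \left(-8\right) - 6253 \cdot \frac{1}{16831} = \left(-112\right) \left(-8\right) - \frac{6253}{16831} = 896 - \frac{6253}{16831} = \frac{15074323}{16831}$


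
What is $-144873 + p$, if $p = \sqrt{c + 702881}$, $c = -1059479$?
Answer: $-144873 + 3 i \sqrt{39622} \approx -1.4487 \cdot 10^{5} + 597.16 i$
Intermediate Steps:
$p = 3 i \sqrt{39622}$ ($p = \sqrt{-1059479 + 702881} = \sqrt{-356598} = 3 i \sqrt{39622} \approx 597.16 i$)
$-144873 + p = -144873 + 3 i \sqrt{39622}$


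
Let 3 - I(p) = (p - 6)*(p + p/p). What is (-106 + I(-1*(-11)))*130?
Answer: -21190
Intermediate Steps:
I(p) = 3 - (1 + p)*(-6 + p) (I(p) = 3 - (p - 6)*(p + p/p) = 3 - (-6 + p)*(p + 1) = 3 - (-6 + p)*(1 + p) = 3 - (1 + p)*(-6 + p))
(-106 + I(-1*(-11)))*130 = (-106 + (9 - (-1*(-11))**2 + 5*(-1*(-11))))*130 = (-106 + (9 - 1*11**2 + 5*11))*130 = (-106 + (9 - 1*121 + 55))*130 = (-106 + (9 - 121 + 55))*130 = (-106 - 57)*130 = -163*130 = -21190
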